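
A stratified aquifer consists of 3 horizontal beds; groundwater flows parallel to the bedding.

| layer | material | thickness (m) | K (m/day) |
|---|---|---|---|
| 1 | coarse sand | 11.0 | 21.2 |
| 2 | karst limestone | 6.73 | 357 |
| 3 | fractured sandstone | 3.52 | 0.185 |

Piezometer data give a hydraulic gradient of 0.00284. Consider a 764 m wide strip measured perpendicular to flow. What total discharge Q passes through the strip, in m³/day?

Flow is parallel to layering, so each bed carries its own Darcy discharge and the transmissivities add.
Σ(K_i·b_i) = 21.2×11.0 + 357×6.73 + 0.185×3.52 = 2636 m²/day.
Hydraulic gradient i = 0.00284.
Q = Σ(K_i·b_i) · W · i = 2636 × 764 × 0.002840 = 5720 m³/day.

5720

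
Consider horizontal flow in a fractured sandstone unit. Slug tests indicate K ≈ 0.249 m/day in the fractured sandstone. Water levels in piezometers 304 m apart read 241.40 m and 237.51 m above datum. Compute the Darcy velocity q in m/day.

Hydraulic gradient i = (241.40 − 237.51) / 304 = 3.89 / 304 = 0.01280.
Specific discharge q = K · i = 0.2490 × 0.01280 = 0.003186 m/day.

0.00319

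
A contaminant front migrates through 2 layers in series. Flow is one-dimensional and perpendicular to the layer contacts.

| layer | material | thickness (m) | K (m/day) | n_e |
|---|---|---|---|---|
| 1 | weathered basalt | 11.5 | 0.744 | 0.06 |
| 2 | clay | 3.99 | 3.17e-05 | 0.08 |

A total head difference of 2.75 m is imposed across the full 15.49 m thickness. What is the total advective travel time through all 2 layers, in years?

With flow normal to the layers, continuity requires the same specific discharge q through every layer.
Σ(b_i/K_i) = 11.5/0.744 + 3.99/3.17e-05 = 1.259e+05 d.
q = Δh / Σ(b_i/K_i) = 2.75 / 1.259e+05 = 2.185e-05 m/day.
In each layer the seepage velocity is v_i = q/n_i, so the layer transit time is t_i = b_i·n_i / q:
  layer 1 (weathered basalt): t_1 = 11.5 × 0.06 / 2.185e-05 = 31585 d
  layer 2 (clay): t_2 = 3.99 × 0.08 / 2.185e-05 = 14612 d
Total t = Σ t_i = 46197 days = 126.5 years.

126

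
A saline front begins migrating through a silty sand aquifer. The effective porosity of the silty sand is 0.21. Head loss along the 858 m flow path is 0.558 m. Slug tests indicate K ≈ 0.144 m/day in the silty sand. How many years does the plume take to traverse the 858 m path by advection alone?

Hydraulic gradient i = Δh / L = 0.558 / 858 = 0.0006503.
Darcy flux q = K · i = 0.1440 × 0.0006503 = 9.365e-05 m/day.
Seepage velocity v = q / n_e = 9.365e-05 / 0.21 = 0.0004460 m/day.
Travel time t = L / v = 858 / 0.0004460 = 1.924e+06 days = 5268 years.

5270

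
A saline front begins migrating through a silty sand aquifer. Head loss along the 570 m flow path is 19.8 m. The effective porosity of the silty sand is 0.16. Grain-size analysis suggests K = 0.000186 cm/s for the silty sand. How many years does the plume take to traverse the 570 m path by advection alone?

Convert K: 0.000186 cm/s × 864 = 0.1607 m/day.
Hydraulic gradient i = Δh / L = 19.8 / 570 = 0.03474.
Darcy flux q = K · i = 0.1607 × 0.03474 = 0.005582 m/day.
Seepage velocity v = q / n_e = 0.005582 / 0.16 = 0.03489 m/day.
Travel time t = L / v = 570 / 0.03489 = 16337 days = 44.73 years.

44.7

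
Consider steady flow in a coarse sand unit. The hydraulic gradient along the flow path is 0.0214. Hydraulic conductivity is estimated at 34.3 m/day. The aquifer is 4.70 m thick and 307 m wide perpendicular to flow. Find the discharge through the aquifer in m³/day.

1060

Cross-sectional area A = 307 × 4.70 = 1443 m².
Hydraulic gradient i = 0.0214.
Darcy's law: Q = K · A · i = 34.30 × 1443 × 0.02140 = 1059 m³/day.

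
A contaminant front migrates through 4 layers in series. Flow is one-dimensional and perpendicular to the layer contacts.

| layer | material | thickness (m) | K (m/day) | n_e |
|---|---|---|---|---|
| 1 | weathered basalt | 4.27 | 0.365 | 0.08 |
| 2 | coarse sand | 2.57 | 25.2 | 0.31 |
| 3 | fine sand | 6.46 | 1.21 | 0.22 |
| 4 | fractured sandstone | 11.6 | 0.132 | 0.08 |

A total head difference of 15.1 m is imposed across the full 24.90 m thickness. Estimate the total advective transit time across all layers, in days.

With flow normal to the layers, continuity requires the same specific discharge q through every layer.
Σ(b_i/K_i) = 4.27/0.365 + 2.57/25.2 + 6.46/1.21 + 11.6/0.132 = 105.0 d.
q = Δh / Σ(b_i/K_i) = 15.1 / 105.0 = 0.1438 m/day.
In each layer the seepage velocity is v_i = q/n_i, so the layer transit time is t_i = b_i·n_i / q:
  layer 1 (weathered basalt): t_1 = 4.27 × 0.08 / 0.1438 = 2.376 d
  layer 2 (coarse sand): t_2 = 2.57 × 0.31 / 0.1438 = 5.541 d
  layer 3 (fine sand): t_3 = 6.46 × 0.22 / 0.1438 = 9.884 d
  layer 4 (fractured sandstone): t_4 = 11.6 × 0.08 / 0.1438 = 6.454 d
Total t = Σ t_i = 24.26 days.

24.3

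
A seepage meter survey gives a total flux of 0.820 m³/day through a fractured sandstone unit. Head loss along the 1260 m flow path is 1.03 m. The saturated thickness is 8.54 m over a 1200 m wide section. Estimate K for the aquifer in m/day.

Cross-sectional area A = 1200 × 8.54 = 10248 m².
Hydraulic gradient i = Δh / L = 1.03 / 1260 = 0.0008175.
From Q = K·A·i, K = Q / (A·i) = 0.820 / (10248 × 0.0008175) = 0.09788 m/day.

0.0979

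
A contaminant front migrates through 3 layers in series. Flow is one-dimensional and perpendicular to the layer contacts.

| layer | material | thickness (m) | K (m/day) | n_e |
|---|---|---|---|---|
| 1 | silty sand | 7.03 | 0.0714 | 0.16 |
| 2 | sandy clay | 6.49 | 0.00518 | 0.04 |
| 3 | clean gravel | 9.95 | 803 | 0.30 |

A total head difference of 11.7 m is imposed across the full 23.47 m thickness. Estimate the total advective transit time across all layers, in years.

With flow normal to the layers, continuity requires the same specific discharge q through every layer.
Σ(b_i/K_i) = 7.03/0.0714 + 6.49/0.00518 + 9.95/803 = 1351 d.
q = Δh / Σ(b_i/K_i) = 11.7 / 1351 = 0.008658 m/day.
In each layer the seepage velocity is v_i = q/n_i, so the layer transit time is t_i = b_i·n_i / q:
  layer 1 (silty sand): t_1 = 7.03 × 0.16 / 0.008658 = 129.9 d
  layer 2 (sandy clay): t_2 = 6.49 × 0.04 / 0.008658 = 29.98 d
  layer 3 (clean gravel): t_3 = 9.95 × 0.30 / 0.008658 = 344.8 d
Total t = Σ t_i = 504.7 days = 1.382 years.

1.38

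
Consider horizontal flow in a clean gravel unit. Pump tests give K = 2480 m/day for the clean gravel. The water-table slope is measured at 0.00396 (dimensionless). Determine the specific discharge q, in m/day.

Hydraulic gradient i = 0.00396.
Specific discharge q = K · i = 2480 × 0.003960 = 9.821 m/day.

9.82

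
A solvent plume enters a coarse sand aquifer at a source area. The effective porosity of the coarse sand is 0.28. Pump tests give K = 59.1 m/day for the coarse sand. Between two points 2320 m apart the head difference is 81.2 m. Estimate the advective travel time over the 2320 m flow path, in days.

Hydraulic gradient i = Δh / L = 81.2 / 2320 = 0.03500.
Darcy flux q = K · i = 59.10 × 0.03500 = 2.069 m/day.
Seepage velocity v = q / n_e = 2.069 / 0.28 = 7.388 m/day.
Travel time t = L / v = 2320 / 7.388 = 314.0 days.

314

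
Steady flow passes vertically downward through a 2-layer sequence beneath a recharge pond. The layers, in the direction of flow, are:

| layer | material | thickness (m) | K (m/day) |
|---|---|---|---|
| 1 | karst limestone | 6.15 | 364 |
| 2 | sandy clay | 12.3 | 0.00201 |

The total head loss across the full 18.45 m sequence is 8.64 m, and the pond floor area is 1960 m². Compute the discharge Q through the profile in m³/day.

Flow is perpendicular to layering, so the layers act in series and the equivalent K is the thickness-weighted harmonic mean.
Total thickness L = 6.15 + 12.3 = 18.45 m.
Σ(b_i/K_i) = 6.15/364 + 12.3/0.00201 = 6119 d.
K_eq = L / Σ(b_i/K_i) = 18.45 / 6119 = 0.003015 m/day.
Q = K_eq · A · (Δh/L) = 0.003015 × 1960 × (8.64/18.45) = 2.767 m³/day.

2.77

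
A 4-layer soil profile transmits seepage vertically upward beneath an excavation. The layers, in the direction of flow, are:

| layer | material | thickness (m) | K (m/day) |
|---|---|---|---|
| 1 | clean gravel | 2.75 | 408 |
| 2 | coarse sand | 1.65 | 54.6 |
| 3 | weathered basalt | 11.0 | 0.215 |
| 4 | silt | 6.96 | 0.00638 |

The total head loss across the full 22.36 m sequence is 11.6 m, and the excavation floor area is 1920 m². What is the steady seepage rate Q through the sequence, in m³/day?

19.5

Flow is perpendicular to layering, so the layers act in series and the equivalent K is the thickness-weighted harmonic mean.
Total thickness L = 2.75 + 1.65 + 11.0 + 6.96 = 22.36 m.
Σ(b_i/K_i) = 2.75/408 + 1.65/54.6 + 11.0/0.215 + 6.96/0.00638 = 1142 d.
K_eq = L / Σ(b_i/K_i) = 22.36 / 1142 = 0.01958 m/day.
Q = K_eq · A · (Δh/L) = 0.01958 × 1920 × (11.6/22.36) = 19.50 m³/day.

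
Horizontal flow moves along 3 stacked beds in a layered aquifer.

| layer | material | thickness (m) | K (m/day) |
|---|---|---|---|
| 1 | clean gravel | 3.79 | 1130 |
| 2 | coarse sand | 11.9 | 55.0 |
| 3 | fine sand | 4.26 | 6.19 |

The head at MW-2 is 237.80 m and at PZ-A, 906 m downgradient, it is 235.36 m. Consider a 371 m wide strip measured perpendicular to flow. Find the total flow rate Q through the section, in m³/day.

Flow is parallel to layering, so each bed carries its own Darcy discharge and the transmissivities add.
Σ(K_i·b_i) = 1130×3.79 + 55.0×11.9 + 6.19×4.26 = 4964 m²/day.
Hydraulic gradient i = (237.80 − 235.36) / 906 = 2.44 / 906 = 0.002693.
Q = Σ(K_i·b_i) · W · i = 4964 × 371 × 0.002693 = 4959 m³/day.

4960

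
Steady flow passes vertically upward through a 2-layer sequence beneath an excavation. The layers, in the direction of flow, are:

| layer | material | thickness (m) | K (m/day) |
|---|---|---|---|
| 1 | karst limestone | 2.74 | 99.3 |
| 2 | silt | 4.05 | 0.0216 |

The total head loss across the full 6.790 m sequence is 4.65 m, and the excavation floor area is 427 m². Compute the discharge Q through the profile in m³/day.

10.6

Flow is perpendicular to layering, so the layers act in series and the equivalent K is the thickness-weighted harmonic mean.
Total thickness L = 2.74 + 4.05 = 6.790 m.
Σ(b_i/K_i) = 2.74/99.3 + 4.05/0.0216 = 187.5 d.
K_eq = L / Σ(b_i/K_i) = 6.790 / 187.5 = 0.03621 m/day.
Q = K_eq · A · (Δh/L) = 0.03621 × 427 × (4.65/6.790) = 10.59 m³/day.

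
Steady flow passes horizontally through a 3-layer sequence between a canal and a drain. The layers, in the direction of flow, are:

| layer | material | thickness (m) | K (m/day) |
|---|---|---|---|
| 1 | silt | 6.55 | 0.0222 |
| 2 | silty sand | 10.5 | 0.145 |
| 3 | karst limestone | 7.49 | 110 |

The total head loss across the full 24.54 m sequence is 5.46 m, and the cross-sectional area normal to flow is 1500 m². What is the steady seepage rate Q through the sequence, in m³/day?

Flow is perpendicular to layering, so the layers act in series and the equivalent K is the thickness-weighted harmonic mean.
Total thickness L = 6.55 + 10.5 + 7.49 = 24.54 m.
Σ(b_i/K_i) = 6.55/0.0222 + 10.5/0.145 + 7.49/110 = 367.5 d.
K_eq = L / Σ(b_i/K_i) = 24.54 / 367.5 = 0.06677 m/day.
Q = K_eq · A · (Δh/L) = 0.06677 × 1500 × (5.46/24.54) = 22.28 m³/day.

22.3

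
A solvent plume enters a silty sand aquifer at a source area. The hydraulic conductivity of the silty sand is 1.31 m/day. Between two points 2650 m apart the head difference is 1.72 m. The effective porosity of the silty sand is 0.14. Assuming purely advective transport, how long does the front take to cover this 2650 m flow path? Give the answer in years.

1190

Hydraulic gradient i = Δh / L = 1.72 / 2650 = 0.0006491.
Darcy flux q = K · i = 1.310 × 0.0006491 = 0.0008503 m/day.
Seepage velocity v = q / n_e = 0.0008503 / 0.14 = 0.006073 m/day.
Travel time t = L / v = 2650 / 0.006073 = 4.363e+05 days = 1195 years.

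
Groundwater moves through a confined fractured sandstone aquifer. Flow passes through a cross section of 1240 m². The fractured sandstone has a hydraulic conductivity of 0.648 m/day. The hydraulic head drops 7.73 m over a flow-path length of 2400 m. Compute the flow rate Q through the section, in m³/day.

2.59

Hydraulic gradient i = Δh / L = 7.73 / 2400 = 0.003221.
Darcy's law: Q = K · A · i = 0.6480 × 1240 × 0.003221 = 2.588 m³/day.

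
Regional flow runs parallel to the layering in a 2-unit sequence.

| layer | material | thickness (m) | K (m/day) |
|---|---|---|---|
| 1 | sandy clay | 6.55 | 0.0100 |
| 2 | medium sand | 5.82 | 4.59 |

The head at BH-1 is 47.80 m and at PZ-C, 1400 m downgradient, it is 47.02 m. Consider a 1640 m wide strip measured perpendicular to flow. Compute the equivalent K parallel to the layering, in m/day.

2.16

Flow is parallel to layering, so each bed carries its own Darcy discharge and the transmissivities add.
Σ(K_i·b_i) = 0.0100×6.55 + 4.59×5.82 = 26.78 m²/day.
Total thickness b = 12.37 m, so K_eq = Σ(K_i·b_i)/b = 2.165 m/day.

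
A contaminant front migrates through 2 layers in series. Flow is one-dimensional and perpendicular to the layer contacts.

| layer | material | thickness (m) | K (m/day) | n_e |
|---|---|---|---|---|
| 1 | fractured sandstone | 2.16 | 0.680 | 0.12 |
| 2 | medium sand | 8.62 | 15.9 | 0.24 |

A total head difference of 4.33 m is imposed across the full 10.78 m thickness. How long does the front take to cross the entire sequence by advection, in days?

2.00

With flow normal to the layers, continuity requires the same specific discharge q through every layer.
Σ(b_i/K_i) = 2.16/0.680 + 8.62/15.9 = 3.719 d.
q = Δh / Σ(b_i/K_i) = 4.33 / 3.719 = 1.164 m/day.
In each layer the seepage velocity is v_i = q/n_i, so the layer transit time is t_i = b_i·n_i / q:
  layer 1 (fractured sandstone): t_1 = 2.16 × 0.12 / 1.164 = 0.2226 d
  layer 2 (medium sand): t_2 = 8.62 × 0.24 / 1.164 = 1.777 d
Total t = Σ t_i = 1.999 days.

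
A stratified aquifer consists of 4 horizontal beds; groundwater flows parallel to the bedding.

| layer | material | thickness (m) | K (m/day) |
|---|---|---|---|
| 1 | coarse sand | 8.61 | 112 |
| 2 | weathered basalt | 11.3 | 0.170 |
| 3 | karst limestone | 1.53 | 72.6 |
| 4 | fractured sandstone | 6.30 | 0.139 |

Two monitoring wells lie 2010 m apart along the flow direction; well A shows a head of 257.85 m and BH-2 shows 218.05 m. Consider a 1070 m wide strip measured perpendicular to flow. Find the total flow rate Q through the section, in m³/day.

Flow is parallel to layering, so each bed carries its own Darcy discharge and the transmissivities add.
Σ(K_i·b_i) = 112×8.61 + 0.170×11.3 + 72.6×1.53 + 0.139×6.30 = 1078 m²/day.
Hydraulic gradient i = (257.85 − 218.05) / 2010 = 39.8 / 2010 = 0.01980.
Q = Σ(K_i·b_i) · W · i = 1078 × 1070 × 0.01980 = 22844 m³/day.

22800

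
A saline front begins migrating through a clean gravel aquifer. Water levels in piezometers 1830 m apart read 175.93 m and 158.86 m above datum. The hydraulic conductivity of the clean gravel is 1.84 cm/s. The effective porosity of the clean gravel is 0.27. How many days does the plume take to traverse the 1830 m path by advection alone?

33.3

Convert K: 1.84 cm/s × 864 = 1590 m/day.
Hydraulic gradient i = (175.93 − 158.86) / 1830 = 17.07 / 1830 = 0.009328.
Darcy flux q = K · i = 1590 × 0.009328 = 14.83 m/day.
Seepage velocity v = q / n_e = 14.83 / 0.27 = 54.92 m/day.
Travel time t = L / v = 1830 / 54.92 = 33.32 days.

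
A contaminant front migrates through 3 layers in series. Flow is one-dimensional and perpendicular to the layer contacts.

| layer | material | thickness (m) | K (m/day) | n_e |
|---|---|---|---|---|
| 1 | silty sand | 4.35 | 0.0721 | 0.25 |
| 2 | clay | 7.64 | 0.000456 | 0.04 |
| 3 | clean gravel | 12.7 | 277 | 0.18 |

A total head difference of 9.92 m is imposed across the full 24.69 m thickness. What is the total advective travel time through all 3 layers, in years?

With flow normal to the layers, continuity requires the same specific discharge q through every layer.
Σ(b_i/K_i) = 4.35/0.0721 + 7.64/0.000456 + 12.7/277 = 16815 d.
q = Δh / Σ(b_i/K_i) = 9.92 / 16815 = 0.0005900 m/day.
In each layer the seepage velocity is v_i = q/n_i, so the layer transit time is t_i = b_i·n_i / q:
  layer 1 (silty sand): t_1 = 4.35 × 0.25 / 0.0005900 = 1843 d
  layer 2 (clay): t_2 = 7.64 × 0.04 / 0.0005900 = 518.0 d
  layer 3 (clean gravel): t_3 = 12.7 × 0.18 / 0.0005900 = 3875 d
Total t = Σ t_i = 6236 days = 17.07 years.

17.1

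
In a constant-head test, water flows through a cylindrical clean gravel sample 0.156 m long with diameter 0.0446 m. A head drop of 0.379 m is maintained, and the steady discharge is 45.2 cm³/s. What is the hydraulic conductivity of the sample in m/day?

1030

Cross-sectional area A = π·(d/2)² = π × (0.0446/2)² = 0.001562 m².
Convert discharge: 45.2 cm³/s = 4.520e-05 m³/s.
Darcy's law rearranged: K = Q·L / (A·Δh) = 4.520e-05 × 0.156 / (0.001562 × 0.379) = 0.01191 m/s = 1029 m/day.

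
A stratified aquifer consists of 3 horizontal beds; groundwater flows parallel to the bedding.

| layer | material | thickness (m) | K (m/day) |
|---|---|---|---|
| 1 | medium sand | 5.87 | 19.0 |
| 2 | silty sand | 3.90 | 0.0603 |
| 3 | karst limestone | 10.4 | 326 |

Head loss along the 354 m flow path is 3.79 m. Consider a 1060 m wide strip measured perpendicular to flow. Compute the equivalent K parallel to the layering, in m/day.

Flow is parallel to layering, so each bed carries its own Darcy discharge and the transmissivities add.
Σ(K_i·b_i) = 19.0×5.87 + 0.0603×3.90 + 326×10.4 = 3502 m²/day.
Total thickness b = 20.17 m, so K_eq = Σ(K_i·b_i)/b = 173.6 m/day.

174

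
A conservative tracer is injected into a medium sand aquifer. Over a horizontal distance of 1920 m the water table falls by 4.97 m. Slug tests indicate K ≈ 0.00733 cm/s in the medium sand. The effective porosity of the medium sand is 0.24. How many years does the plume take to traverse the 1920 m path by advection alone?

77.0

Convert K: 0.00733 cm/s × 864 = 6.333 m/day.
Hydraulic gradient i = Δh / L = 4.97 / 1920 = 0.002589.
Darcy flux q = K · i = 6.333 × 0.002589 = 0.01639 m/day.
Seepage velocity v = q / n_e = 0.01639 / 0.24 = 0.06831 m/day.
Travel time t = L / v = 1920 / 0.06831 = 28109 days = 76.96 years.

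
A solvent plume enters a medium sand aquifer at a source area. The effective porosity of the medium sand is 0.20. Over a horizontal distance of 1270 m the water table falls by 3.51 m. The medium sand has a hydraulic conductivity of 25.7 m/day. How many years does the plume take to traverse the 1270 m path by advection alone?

9.79

Hydraulic gradient i = Δh / L = 3.51 / 1270 = 0.002764.
Darcy flux q = K · i = 25.70 × 0.002764 = 0.07103 m/day.
Seepage velocity v = q / n_e = 0.07103 / 0.20 = 0.3551 m/day.
Travel time t = L / v = 1270 / 0.3551 = 3576 days = 9.791 years.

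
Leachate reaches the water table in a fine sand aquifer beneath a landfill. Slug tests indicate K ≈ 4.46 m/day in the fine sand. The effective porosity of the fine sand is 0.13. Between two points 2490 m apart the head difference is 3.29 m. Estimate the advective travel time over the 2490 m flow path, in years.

Hydraulic gradient i = Δh / L = 3.29 / 2490 = 0.001321.
Darcy flux q = K · i = 4.460 × 0.001321 = 0.005893 m/day.
Seepage velocity v = q / n_e = 0.005893 / 0.13 = 0.04533 m/day.
Travel time t = L / v = 2490 / 0.04533 = 54930 days = 150.4 years.

150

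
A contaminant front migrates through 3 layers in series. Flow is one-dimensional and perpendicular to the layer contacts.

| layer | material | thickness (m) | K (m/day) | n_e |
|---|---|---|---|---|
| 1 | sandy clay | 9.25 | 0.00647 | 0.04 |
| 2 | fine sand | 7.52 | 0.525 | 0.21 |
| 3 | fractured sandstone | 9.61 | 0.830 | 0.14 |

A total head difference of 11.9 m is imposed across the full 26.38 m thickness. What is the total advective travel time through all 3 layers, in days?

403

With flow normal to the layers, continuity requires the same specific discharge q through every layer.
Σ(b_i/K_i) = 9.25/0.00647 + 7.52/0.525 + 9.61/0.830 = 1456 d.
q = Δh / Σ(b_i/K_i) = 11.9 / 1456 = 0.008175 m/day.
In each layer the seepage velocity is v_i = q/n_i, so the layer transit time is t_i = b_i·n_i / q:
  layer 1 (sandy clay): t_1 = 9.25 × 0.04 / 0.008175 = 45.26 d
  layer 2 (fine sand): t_2 = 7.52 × 0.21 / 0.008175 = 193.2 d
  layer 3 (fractured sandstone): t_3 = 9.61 × 0.14 / 0.008175 = 164.6 d
Total t = Σ t_i = 403.0 days.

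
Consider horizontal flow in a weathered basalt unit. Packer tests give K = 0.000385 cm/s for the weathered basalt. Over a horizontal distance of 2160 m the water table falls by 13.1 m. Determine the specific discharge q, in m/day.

0.00202

Convert K: 0.000385 cm/s × 864 = 0.3326 m/day.
Hydraulic gradient i = Δh / L = 13.1 / 2160 = 0.006065.
Specific discharge q = K · i = 0.3326 × 0.006065 = 0.002017 m/day.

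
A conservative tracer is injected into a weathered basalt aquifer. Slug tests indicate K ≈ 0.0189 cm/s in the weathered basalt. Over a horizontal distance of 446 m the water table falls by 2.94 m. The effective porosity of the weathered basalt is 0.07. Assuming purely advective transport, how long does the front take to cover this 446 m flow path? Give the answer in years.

Convert K: 0.0189 cm/s × 864 = 16.33 m/day.
Hydraulic gradient i = Δh / L = 2.94 / 446 = 0.006592.
Darcy flux q = K · i = 16.33 × 0.006592 = 0.1076 m/day.
Seepage velocity v = q / n_e = 0.1076 / 0.07 = 1.538 m/day.
Travel time t = L / v = 446 / 1.538 = 290.0 days = 0.7941 years.

0.794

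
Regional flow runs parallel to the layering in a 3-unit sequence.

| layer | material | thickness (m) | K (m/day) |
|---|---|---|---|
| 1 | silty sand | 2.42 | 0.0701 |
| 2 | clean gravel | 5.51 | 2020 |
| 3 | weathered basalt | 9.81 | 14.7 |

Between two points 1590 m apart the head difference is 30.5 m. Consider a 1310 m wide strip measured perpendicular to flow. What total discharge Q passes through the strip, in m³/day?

Flow is parallel to layering, so each bed carries its own Darcy discharge and the transmissivities add.
Σ(K_i·b_i) = 0.0701×2.42 + 2020×5.51 + 14.7×9.81 = 11275 m²/day.
Hydraulic gradient i = Δh / L = 30.5 / 1590 = 0.01918.
Q = Σ(K_i·b_i) · W · i = 11275 × 1310 × 0.01918 = 2.833e+05 m³/day.

283000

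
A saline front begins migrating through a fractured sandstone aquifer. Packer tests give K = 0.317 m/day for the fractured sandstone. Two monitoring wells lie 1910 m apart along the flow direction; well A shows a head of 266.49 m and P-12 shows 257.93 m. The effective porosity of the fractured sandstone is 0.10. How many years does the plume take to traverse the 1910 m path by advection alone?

Hydraulic gradient i = (266.49 − 257.93) / 1910 = 8.56 / 1910 = 0.004482.
Darcy flux q = K · i = 0.3170 × 0.004482 = 0.001421 m/day.
Seepage velocity v = q / n_e = 0.001421 / 0.10 = 0.01421 m/day.
Travel time t = L / v = 1910 / 0.01421 = 1.344e+05 days = 368.1 years.

368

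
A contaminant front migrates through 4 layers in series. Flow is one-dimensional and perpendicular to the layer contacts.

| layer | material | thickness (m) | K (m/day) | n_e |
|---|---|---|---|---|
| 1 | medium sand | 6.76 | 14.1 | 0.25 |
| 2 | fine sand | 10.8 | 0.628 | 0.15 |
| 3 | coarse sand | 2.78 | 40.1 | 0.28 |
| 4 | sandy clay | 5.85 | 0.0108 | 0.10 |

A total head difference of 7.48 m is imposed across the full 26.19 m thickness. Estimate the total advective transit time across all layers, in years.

0.957

With flow normal to the layers, continuity requires the same specific discharge q through every layer.
Σ(b_i/K_i) = 6.76/14.1 + 10.8/0.628 + 2.78/40.1 + 5.85/0.0108 = 559.4 d.
q = Δh / Σ(b_i/K_i) = 7.48 / 559.4 = 0.01337 m/day.
In each layer the seepage velocity is v_i = q/n_i, so the layer transit time is t_i = b_i·n_i / q:
  layer 1 (medium sand): t_1 = 6.76 × 0.25 / 0.01337 = 126.4 d
  layer 2 (fine sand): t_2 = 10.8 × 0.15 / 0.01337 = 121.2 d
  layer 3 (coarse sand): t_3 = 2.78 × 0.28 / 0.01337 = 58.21 d
  layer 4 (sandy clay): t_4 = 5.85 × 0.10 / 0.01337 = 43.75 d
Total t = Σ t_i = 349.5 days = 0.9569 years.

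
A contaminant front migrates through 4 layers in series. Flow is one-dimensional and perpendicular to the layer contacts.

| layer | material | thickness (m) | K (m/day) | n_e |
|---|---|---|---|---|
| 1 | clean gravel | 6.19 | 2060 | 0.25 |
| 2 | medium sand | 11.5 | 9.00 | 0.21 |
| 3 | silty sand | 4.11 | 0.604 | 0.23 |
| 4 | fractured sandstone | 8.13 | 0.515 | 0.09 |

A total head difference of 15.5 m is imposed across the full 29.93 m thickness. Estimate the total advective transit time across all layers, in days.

8.69

With flow normal to the layers, continuity requires the same specific discharge q through every layer.
Σ(b_i/K_i) = 6.19/2060 + 11.5/9.00 + 4.11/0.604 + 8.13/0.515 = 23.87 d.
q = Δh / Σ(b_i/K_i) = 15.5 / 23.87 = 0.6493 m/day.
In each layer the seepage velocity is v_i = q/n_i, so the layer transit time is t_i = b_i·n_i / q:
  layer 1 (clean gravel): t_1 = 6.19 × 0.25 / 0.6493 = 2.383 d
  layer 2 (medium sand): t_2 = 11.5 × 0.21 / 0.6493 = 3.719 d
  layer 3 (silty sand): t_3 = 4.11 × 0.23 / 0.6493 = 1.456 d
  layer 4 (fractured sandstone): t_4 = 8.13 × 0.09 / 0.6493 = 1.127 d
Total t = Σ t_i = 8.685 days.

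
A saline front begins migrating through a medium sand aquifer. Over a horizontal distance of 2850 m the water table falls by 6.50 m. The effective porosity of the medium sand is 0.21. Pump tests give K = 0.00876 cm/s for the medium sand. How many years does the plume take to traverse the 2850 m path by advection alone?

Convert K: 0.00876 cm/s × 864 = 7.569 m/day.
Hydraulic gradient i = Δh / L = 6.50 / 2850 = 0.002281.
Darcy flux q = K · i = 7.569 × 0.002281 = 0.01726 m/day.
Seepage velocity v = q / n_e = 0.01726 / 0.21 = 0.08220 m/day.
Travel time t = L / v = 2850 / 0.08220 = 34672 days = 94.93 years.

94.9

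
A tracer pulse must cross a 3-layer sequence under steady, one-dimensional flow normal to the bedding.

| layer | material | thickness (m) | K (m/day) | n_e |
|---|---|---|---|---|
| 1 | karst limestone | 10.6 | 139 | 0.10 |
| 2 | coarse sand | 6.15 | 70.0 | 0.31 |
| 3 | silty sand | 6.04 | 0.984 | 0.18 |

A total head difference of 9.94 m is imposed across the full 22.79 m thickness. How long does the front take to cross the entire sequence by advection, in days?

2.57

With flow normal to the layers, continuity requires the same specific discharge q through every layer.
Σ(b_i/K_i) = 10.6/139 + 6.15/70.0 + 6.04/0.984 = 6.302 d.
q = Δh / Σ(b_i/K_i) = 9.94 / 6.302 = 1.577 m/day.
In each layer the seepage velocity is v_i = q/n_i, so the layer transit time is t_i = b_i·n_i / q:
  layer 1 (karst limestone): t_1 = 10.6 × 0.10 / 1.577 = 0.6721 d
  layer 2 (coarse sand): t_2 = 6.15 × 0.31 / 1.577 = 1.209 d
  layer 3 (silty sand): t_3 = 6.04 × 0.18 / 1.577 = 0.6893 d
Total t = Σ t_i = 2.570 days.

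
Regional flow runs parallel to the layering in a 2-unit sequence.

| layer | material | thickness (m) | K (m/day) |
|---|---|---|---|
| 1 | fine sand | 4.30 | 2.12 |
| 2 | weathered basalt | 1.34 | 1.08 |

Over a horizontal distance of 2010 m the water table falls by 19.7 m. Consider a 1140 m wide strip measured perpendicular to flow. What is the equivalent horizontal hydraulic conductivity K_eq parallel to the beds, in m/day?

1.87

Flow is parallel to layering, so each bed carries its own Darcy discharge and the transmissivities add.
Σ(K_i·b_i) = 2.12×4.30 + 1.08×1.34 = 10.56 m²/day.
Total thickness b = 5.640 m, so K_eq = Σ(K_i·b_i)/b = 1.873 m/day.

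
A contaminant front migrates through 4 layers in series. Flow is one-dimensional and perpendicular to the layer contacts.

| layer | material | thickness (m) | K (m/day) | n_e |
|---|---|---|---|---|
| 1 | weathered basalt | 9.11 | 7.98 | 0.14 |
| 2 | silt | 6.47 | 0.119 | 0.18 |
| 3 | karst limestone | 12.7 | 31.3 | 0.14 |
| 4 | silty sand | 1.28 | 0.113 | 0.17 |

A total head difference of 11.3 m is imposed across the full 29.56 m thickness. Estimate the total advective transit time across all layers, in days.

With flow normal to the layers, continuity requires the same specific discharge q through every layer.
Σ(b_i/K_i) = 9.11/7.98 + 6.47/0.119 + 12.7/31.3 + 1.28/0.113 = 67.24 d.
q = Δh / Σ(b_i/K_i) = 11.3 / 67.24 = 0.1680 m/day.
In each layer the seepage velocity is v_i = q/n_i, so the layer transit time is t_i = b_i·n_i / q:
  layer 1 (weathered basalt): t_1 = 9.11 × 0.14 / 0.1680 = 7.590 d
  layer 2 (silt): t_2 = 6.47 × 0.18 / 0.1680 = 6.930 d
  layer 3 (karst limestone): t_3 = 12.7 × 0.14 / 0.1680 = 10.58 d
  layer 4 (silty sand): t_4 = 1.28 × 0.17 / 0.1680 = 1.295 d
Total t = Σ t_i = 26.40 days.

26.4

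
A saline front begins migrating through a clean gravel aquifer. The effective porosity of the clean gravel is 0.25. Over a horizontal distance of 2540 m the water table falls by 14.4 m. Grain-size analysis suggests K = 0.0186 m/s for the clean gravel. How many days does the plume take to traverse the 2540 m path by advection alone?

69.7

Convert K: 0.0186 m/s × 86400 = 1607 m/day.
Hydraulic gradient i = Δh / L = 14.4 / 2540 = 0.005669.
Darcy flux q = K · i = 1607 × 0.005669 = 9.111 m/day.
Seepage velocity v = q / n_e = 9.111 / 0.25 = 36.44 m/day.
Travel time t = L / v = 2540 / 36.44 = 69.70 days.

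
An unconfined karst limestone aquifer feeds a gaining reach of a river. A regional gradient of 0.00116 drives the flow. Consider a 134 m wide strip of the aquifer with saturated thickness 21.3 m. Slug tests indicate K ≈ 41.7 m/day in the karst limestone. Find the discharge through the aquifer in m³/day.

Cross-sectional area A = 134 × 21.3 = 2854 m².
Hydraulic gradient i = 0.00116.
Darcy's law: Q = K · A · i = 41.70 × 2854 × 0.001160 = 138.1 m³/day.

138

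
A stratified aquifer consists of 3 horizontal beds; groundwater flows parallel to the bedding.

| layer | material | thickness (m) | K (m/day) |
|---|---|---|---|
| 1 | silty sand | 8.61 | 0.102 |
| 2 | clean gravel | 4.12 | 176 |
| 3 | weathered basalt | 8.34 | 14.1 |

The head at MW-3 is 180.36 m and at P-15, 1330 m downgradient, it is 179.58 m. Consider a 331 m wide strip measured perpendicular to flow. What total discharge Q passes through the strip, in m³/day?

Flow is parallel to layering, so each bed carries its own Darcy discharge and the transmissivities add.
Σ(K_i·b_i) = 0.102×8.61 + 176×4.12 + 14.1×8.34 = 843.6 m²/day.
Hydraulic gradient i = (180.36 − 179.58) / 1330 = 0.78 / 1330 = 0.0005865.
Q = Σ(K_i·b_i) · W · i = 843.6 × 331 × 0.0005865 = 163.8 m³/day.

164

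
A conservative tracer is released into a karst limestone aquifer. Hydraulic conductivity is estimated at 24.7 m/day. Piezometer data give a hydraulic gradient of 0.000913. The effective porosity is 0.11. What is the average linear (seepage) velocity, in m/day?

0.205

Hydraulic gradient i = 0.000913.
Darcy flux q = K · i = 24.70 × 0.0009130 = 0.02255 m/day.
Seepage velocity v = q / n_e = 0.02255 / 0.11 = 0.2050 m/day.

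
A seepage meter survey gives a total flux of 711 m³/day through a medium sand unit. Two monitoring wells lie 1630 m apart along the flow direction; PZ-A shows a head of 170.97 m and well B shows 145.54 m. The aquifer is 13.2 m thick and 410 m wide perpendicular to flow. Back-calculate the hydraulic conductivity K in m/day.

Cross-sectional area A = 410 × 13.2 = 5412 m².
Hydraulic gradient i = (170.97 − 145.54) / 1630 = 25.43 / 1630 = 0.01560.
From Q = K·A·i, K = Q / (A·i) = 711 / (5412 × 0.01560) = 8.421 m/day.

8.42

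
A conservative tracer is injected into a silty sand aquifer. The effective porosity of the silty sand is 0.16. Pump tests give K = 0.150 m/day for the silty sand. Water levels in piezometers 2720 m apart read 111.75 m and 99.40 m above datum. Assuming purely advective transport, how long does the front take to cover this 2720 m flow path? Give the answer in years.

1750

Hydraulic gradient i = (111.75 − 99.40) / 2720 = 12.35 / 2720 = 0.004540.
Darcy flux q = K · i = 0.1500 × 0.004540 = 0.0006811 m/day.
Seepage velocity v = q / n_e = 0.0006811 / 0.16 = 0.004257 m/day.
Travel time t = L / v = 2720 / 0.004257 = 6.390e+05 days = 1749 years.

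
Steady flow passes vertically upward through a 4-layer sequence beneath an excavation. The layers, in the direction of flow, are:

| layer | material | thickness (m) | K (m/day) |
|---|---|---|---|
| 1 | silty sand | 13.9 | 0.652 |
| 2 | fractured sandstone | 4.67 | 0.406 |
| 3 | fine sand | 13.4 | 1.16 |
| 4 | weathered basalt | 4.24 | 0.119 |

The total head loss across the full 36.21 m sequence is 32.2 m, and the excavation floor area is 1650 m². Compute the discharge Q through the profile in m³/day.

Flow is perpendicular to layering, so the layers act in series and the equivalent K is the thickness-weighted harmonic mean.
Total thickness L = 13.9 + 4.67 + 13.4 + 4.24 = 36.21 m.
Σ(b_i/K_i) = 13.9/0.652 + 4.67/0.406 + 13.4/1.16 + 4.24/0.119 = 80.00 d.
K_eq = L / Σ(b_i/K_i) = 36.21 / 80.00 = 0.4526 m/day.
Q = K_eq · A · (Δh/L) = 0.4526 × 1650 × (32.2/36.21) = 664.1 m³/day.

664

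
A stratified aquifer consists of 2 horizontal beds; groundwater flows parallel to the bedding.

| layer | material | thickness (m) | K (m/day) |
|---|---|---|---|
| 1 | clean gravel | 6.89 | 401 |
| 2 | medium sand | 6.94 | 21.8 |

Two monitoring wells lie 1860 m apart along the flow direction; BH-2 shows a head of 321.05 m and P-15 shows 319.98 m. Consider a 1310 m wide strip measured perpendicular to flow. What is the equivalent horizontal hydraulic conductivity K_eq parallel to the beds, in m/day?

211

Flow is parallel to layering, so each bed carries its own Darcy discharge and the transmissivities add.
Σ(K_i·b_i) = 401×6.89 + 21.8×6.94 = 2914 m²/day.
Total thickness b = 13.83 m, so K_eq = Σ(K_i·b_i)/b = 210.7 m/day.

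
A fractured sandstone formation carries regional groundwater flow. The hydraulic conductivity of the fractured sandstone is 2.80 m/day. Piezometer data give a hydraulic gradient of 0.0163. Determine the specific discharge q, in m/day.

0.0456

Hydraulic gradient i = 0.0163.
Specific discharge q = K · i = 2.800 × 0.01630 = 0.04564 m/day.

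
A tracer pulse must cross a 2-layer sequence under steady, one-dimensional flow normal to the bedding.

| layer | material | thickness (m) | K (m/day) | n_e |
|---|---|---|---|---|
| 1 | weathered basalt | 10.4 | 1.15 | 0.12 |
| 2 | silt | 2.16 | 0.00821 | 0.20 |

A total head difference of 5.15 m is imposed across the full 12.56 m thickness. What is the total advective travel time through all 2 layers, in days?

88.8

With flow normal to the layers, continuity requires the same specific discharge q through every layer.
Σ(b_i/K_i) = 10.4/1.15 + 2.16/0.00821 = 272.1 d.
q = Δh / Σ(b_i/K_i) = 5.15 / 272.1 = 0.01892 m/day.
In each layer the seepage velocity is v_i = q/n_i, so the layer transit time is t_i = b_i·n_i / q:
  layer 1 (weathered basalt): t_1 = 10.4 × 0.12 / 0.01892 = 65.95 d
  layer 2 (silt): t_2 = 2.16 × 0.20 / 0.01892 = 22.83 d
Total t = Σ t_i = 88.77 days.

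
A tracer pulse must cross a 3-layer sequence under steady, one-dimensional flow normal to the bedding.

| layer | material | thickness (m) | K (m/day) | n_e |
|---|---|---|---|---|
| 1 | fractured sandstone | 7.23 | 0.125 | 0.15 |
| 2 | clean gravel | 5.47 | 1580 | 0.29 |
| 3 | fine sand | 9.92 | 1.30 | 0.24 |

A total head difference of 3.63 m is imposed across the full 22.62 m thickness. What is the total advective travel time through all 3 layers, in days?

91.1

With flow normal to the layers, continuity requires the same specific discharge q through every layer.
Σ(b_i/K_i) = 7.23/0.125 + 5.47/1580 + 9.92/1.30 = 65.47 d.
q = Δh / Σ(b_i/K_i) = 3.63 / 65.47 = 0.05544 m/day.
In each layer the seepage velocity is v_i = q/n_i, so the layer transit time is t_i = b_i·n_i / q:
  layer 1 (fractured sandstone): t_1 = 7.23 × 0.15 / 0.05544 = 19.56 d
  layer 2 (clean gravel): t_2 = 5.47 × 0.29 / 0.05544 = 28.61 d
  layer 3 (fine sand): t_3 = 9.92 × 0.24 / 0.05544 = 42.94 d
Total t = Σ t_i = 91.12 days.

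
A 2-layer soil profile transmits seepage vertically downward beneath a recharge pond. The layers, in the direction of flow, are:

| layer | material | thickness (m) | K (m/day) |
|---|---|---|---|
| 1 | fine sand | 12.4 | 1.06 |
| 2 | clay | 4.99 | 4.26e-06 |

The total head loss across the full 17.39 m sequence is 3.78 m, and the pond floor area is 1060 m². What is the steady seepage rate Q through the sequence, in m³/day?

0.00342

Flow is perpendicular to layering, so the layers act in series and the equivalent K is the thickness-weighted harmonic mean.
Total thickness L = 12.4 + 4.99 = 17.39 m.
Σ(b_i/K_i) = 12.4/1.06 + 4.99/4.26e-06 = 1.171e+06 d.
K_eq = L / Σ(b_i/K_i) = 17.39 / 1.171e+06 = 1.485e-05 m/day.
Q = K_eq · A · (Δh/L) = 1.485e-05 × 1060 × (3.78/17.39) = 0.003421 m³/day.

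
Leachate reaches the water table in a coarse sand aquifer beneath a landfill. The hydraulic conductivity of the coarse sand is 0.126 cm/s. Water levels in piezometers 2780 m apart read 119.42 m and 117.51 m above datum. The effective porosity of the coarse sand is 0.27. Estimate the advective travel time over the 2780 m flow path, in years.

27.5

Convert K: 0.126 cm/s × 864 = 108.9 m/day.
Hydraulic gradient i = (119.42 − 117.51) / 2780 = 1.91 / 2780 = 0.0006871.
Darcy flux q = K · i = 108.9 × 0.0006871 = 0.07480 m/day.
Seepage velocity v = q / n_e = 0.07480 / 0.27 = 0.2770 m/day.
Travel time t = L / v = 2780 / 0.2770 = 10035 days = 27.48 years.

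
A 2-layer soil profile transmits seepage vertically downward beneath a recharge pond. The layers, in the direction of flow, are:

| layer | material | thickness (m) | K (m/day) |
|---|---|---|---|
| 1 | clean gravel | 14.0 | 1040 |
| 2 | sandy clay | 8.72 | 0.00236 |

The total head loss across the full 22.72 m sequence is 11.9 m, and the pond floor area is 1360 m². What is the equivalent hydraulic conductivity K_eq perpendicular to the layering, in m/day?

0.00615

Flow is perpendicular to layering, so the layers act in series and the equivalent K is the thickness-weighted harmonic mean.
Total thickness L = 14.0 + 8.72 = 22.72 m.
Σ(b_i/K_i) = 14.0/1040 + 8.72/0.00236 = 3695 d.
K_eq = L / Σ(b_i/K_i) = 22.72 / 3695 = 0.006149 m/day.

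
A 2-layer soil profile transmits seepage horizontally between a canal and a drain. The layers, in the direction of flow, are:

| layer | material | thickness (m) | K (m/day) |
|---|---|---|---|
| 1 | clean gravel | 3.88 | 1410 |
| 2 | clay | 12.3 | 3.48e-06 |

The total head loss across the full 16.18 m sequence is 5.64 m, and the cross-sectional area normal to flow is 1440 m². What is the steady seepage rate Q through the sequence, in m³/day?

0.00230

Flow is perpendicular to layering, so the layers act in series and the equivalent K is the thickness-weighted harmonic mean.
Total thickness L = 3.88 + 12.3 = 16.18 m.
Σ(b_i/K_i) = 3.88/1410 + 12.3/3.48e-06 = 3.534e+06 d.
K_eq = L / Σ(b_i/K_i) = 16.18 / 3.534e+06 = 4.578e-06 m/day.
Q = K_eq · A · (Δh/L) = 4.578e-06 × 1440 × (5.64/16.18) = 0.002298 m³/day.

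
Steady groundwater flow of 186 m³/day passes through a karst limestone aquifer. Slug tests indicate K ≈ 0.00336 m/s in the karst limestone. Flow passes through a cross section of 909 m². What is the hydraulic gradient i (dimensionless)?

Convert K: 0.00336 m/s × 86400 = 290.3 m/day.
From Q = K·A·i, i = Q / (K·A) = 186 / (290.3 × 909.0) = 0.0007048.

0.000705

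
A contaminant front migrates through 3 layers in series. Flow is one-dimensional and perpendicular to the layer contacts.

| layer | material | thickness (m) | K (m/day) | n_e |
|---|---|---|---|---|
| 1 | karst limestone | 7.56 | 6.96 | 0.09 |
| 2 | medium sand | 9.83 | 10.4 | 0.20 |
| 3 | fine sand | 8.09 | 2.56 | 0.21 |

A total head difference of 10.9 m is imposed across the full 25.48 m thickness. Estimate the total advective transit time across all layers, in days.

With flow normal to the layers, continuity requires the same specific discharge q through every layer.
Σ(b_i/K_i) = 7.56/6.96 + 9.83/10.4 + 8.09/2.56 = 5.192 d.
q = Δh / Σ(b_i/K_i) = 10.9 / 5.192 = 2.100 m/day.
In each layer the seepage velocity is v_i = q/n_i, so the layer transit time is t_i = b_i·n_i / q:
  layer 1 (karst limestone): t_1 = 7.56 × 0.09 / 2.100 = 0.3241 d
  layer 2 (medium sand): t_2 = 9.83 × 0.20 / 2.100 = 0.9364 d
  layer 3 (fine sand): t_3 = 8.09 × 0.21 / 2.100 = 0.8092 d
Total t = Σ t_i = 2.070 days.

2.07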